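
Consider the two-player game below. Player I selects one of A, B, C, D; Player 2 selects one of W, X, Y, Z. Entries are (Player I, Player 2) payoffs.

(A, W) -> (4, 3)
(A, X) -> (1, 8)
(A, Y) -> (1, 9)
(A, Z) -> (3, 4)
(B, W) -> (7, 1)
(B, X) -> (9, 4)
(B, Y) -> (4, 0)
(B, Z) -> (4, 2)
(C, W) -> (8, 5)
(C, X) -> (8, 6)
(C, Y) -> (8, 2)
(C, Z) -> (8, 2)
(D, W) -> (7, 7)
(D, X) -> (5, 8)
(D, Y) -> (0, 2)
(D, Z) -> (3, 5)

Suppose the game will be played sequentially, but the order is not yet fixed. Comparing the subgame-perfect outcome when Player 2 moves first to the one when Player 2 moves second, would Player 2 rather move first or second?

first

If Player I leads: Player 2's best replies are A→Y, B→X, C→X, D→X; Player I's induced payoffs 1, 9, 8, 5; outcome (B, X), payoffs (9, 4).
If Player 2 leads: Player I's best replies are W→C, X→B, Y→C, Z→C; Player 2's induced payoffs 5, 4, 2, 2; outcome (C, W), payoffs (8, 5).
Player 2 gets 5 moving first and 4 moving second, so Player 2 prefers to move first.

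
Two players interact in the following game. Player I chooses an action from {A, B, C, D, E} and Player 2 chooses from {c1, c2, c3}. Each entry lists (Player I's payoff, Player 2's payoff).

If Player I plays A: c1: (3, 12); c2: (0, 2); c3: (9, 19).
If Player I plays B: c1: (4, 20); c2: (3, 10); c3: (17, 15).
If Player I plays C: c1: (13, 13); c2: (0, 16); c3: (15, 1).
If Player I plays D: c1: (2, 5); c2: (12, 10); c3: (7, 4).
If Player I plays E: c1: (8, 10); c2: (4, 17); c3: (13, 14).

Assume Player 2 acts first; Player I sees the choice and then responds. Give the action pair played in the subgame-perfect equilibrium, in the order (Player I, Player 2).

(B, c3)

Work backward from Player I's decision.
- c1: Player I compares 3, 4, 13, 2, 8 and picks C; Player 2 would get 13.
- c2: Player I compares 0, 3, 0, 12, 4 and picks D; Player 2 would get 10.
- c3: Player I compares 9, 17, 15, 7, 13 and picks B; Player 2 would get 15.
Player 2's induced payoffs are 13, 10, 15, so Player 2 commits to c3. Subgame-perfect outcome: (B, c3) with payoffs (17, 15).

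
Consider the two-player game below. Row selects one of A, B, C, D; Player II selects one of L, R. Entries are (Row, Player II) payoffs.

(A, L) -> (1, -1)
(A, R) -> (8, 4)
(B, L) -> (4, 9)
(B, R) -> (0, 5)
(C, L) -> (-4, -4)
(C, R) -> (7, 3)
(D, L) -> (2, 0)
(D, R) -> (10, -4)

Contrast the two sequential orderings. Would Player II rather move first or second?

first

If Row leads: Player II's best replies are A→R, B→L, C→R, D→L; Row's induced payoffs 8, 4, 7, 2; outcome (A, R), payoffs (8, 4).
If Player II leads: Row's best replies are L→B, R→D; Player II's induced payoffs 9, -4; outcome (B, L), payoffs (4, 9).
Player II gets 9 moving first and 4 moving second, so Player II prefers to move first.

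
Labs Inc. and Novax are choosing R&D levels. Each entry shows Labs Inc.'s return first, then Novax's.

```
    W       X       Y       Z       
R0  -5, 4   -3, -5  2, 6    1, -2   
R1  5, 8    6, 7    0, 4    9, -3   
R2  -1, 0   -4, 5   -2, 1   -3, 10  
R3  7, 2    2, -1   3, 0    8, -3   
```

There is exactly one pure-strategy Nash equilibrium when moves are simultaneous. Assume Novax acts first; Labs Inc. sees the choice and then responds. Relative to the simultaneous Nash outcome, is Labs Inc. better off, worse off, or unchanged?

Backward induction with Novax moving first.
- W → Labs Inc. plays R3 (best of -5, 5, -1, 7); Novax gets 2.
- X → Labs Inc. plays R1 (best of -3, 6, -4, 2); Novax gets 7.
- Y → Labs Inc. plays R3 (best of 2, 0, -2, 3); Novax gets 0.
- Z → Labs Inc. plays R1 (best of 1, 9, -3, 8); Novax gets -3.
Among 2, 7, 0, -3, the best is 7 at X. Subgame-perfect outcome: (R1, X) with payoffs (6, 7).
Under simultaneous play:
Labs Inc.'s best replies: W→R3; X→R1; Y→R3; Z→R1.
Novax's best replies: R0→Y; R1→W; R2→Z; R3→W.
Only (R3, W) has each player best-responding; Nash payoffs (7, 2).
Labs Inc. earns 6 sequentially versus 7 at the Nash outcome: worse off.

worse off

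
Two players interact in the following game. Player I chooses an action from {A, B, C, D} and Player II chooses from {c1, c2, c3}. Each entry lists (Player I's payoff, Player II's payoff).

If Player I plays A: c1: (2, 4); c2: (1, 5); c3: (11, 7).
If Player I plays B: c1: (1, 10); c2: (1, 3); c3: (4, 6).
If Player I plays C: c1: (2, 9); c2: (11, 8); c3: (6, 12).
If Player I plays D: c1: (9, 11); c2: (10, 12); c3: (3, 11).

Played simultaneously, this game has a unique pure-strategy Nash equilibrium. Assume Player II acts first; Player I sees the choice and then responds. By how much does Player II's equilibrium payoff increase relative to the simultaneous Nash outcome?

4

Solve by backward induction (Player II leads).
- c1 → Player I plays D (best of 2, 1, 2, 9); Player II gets 11.
- c2 → Player I plays C (best of 1, 1, 11, 10); Player II gets 8.
- c3 → Player I plays A (best of 11, 4, 6, 3); Player II gets 7.
Maximizing over 11, 8, 7, Player II chooses c1. Subgame-perfect outcome: (D, c1) with payoffs (9, 11).
For the simultaneous game, intersect best replies.
Player I's best replies: c1→D; c2→C; c3→A.
Player II's best replies: A→c3; B→c1; C→c3; D→c2.
Only (A, c3) has each player best-responding; Nash payoffs (11, 7).
Player II's commitment gain: 11 − 7 = 4.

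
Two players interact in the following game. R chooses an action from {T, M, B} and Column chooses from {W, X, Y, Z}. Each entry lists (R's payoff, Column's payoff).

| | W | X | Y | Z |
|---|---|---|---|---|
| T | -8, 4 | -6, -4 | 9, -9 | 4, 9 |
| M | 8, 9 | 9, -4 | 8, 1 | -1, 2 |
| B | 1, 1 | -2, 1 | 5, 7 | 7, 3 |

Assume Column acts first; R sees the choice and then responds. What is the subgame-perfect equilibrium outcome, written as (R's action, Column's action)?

Backward induction with Column moving first.
- W: R compares -8, 8, 1 and picks M; Column would get 9.
- X: R compares -6, 9, -2 and picks M; Column would get -4.
- Y: R compares 9, 8, 5 and picks T; Column would get -9.
- Z: R compares 4, -1, 7 and picks B; Column would get 3.
Maximizing over 9, -4, -9, 3, Column chooses W. Subgame-perfect outcome: (M, W) with payoffs (8, 9).

(M, W)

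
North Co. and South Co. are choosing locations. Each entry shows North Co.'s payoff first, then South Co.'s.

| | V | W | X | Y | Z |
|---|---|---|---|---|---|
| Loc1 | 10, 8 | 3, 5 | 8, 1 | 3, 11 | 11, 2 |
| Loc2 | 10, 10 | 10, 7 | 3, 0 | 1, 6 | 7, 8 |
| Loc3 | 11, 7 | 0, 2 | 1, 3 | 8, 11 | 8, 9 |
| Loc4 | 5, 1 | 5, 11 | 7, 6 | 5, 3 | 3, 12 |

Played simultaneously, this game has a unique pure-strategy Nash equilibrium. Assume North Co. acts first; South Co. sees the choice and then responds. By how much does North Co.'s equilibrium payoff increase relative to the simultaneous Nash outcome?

Work backward from South Co.'s decision.
- Loc1: BR = Y, leader payoff 3.
- Loc2: BR = V, leader payoff 10.
- Loc3: BR = Y, leader payoff 8.
- Loc4: BR = Z, leader payoff 3.
Among 3, 10, 8, 3, the best is 10 at Loc2. Subgame-perfect outcome: (Loc2, V) with payoffs (10, 10).
For the simultaneous game, intersect best replies.
North Co.'s best replies: V→Loc3; W→Loc2; X→Loc1; Y→Loc3; Z→Loc1.
South Co.'s best replies: Loc1→Y; Loc2→V; Loc3→Y; Loc4→Z.
Only (Loc3, Y) has each player best-responding; Nash payoffs (8, 11).
North Co.'s commitment gain: 10 − 8 = 2.

2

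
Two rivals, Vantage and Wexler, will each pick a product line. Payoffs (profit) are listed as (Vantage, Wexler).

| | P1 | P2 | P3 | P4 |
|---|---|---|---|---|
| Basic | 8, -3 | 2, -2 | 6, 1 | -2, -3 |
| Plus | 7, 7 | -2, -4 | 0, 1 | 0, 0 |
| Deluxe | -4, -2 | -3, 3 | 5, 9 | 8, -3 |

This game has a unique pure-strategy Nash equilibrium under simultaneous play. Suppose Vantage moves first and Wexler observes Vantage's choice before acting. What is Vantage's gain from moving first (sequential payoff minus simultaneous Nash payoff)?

Work backward from Wexler's decision.
- Basic: Wexler compares -3, -2, 1, -3 and picks P3; Vantage would get 6.
- Plus: Wexler compares 7, -4, 1, 0 and picks P1; Vantage would get 7.
- Deluxe: Wexler compares -2, 3, 9, -3 and picks P3; Vantage would get 5.
Among 6, 7, 5, the best is 7 at Plus. Subgame-perfect outcome: (Plus, P1) with payoffs (7, 7).
Under simultaneous play:
Vantage's best replies: P1→Basic; P2→Basic; P3→Basic; P4→Deluxe.
Wexler's best replies: Basic→P3; Plus→P1; Deluxe→P3.
Only (Basic, P3) has each player best-responding; Nash payoffs (6, 1).
Vantage's commitment gain: 7 − 6 = 1.

1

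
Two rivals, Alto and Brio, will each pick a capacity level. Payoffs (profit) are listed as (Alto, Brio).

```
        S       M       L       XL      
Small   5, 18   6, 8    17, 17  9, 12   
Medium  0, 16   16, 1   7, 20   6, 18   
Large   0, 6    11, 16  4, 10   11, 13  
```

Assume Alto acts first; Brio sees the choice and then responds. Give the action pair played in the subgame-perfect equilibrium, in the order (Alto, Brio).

(Large, M)

Brio best-responds to each possible Alto move:
- Small: BR = S, leader payoff 5.
- Medium: BR = L, leader payoff 7.
- Large: BR = M, leader payoff 11.
Alto's induced payoffs are 5, 7, 11, so Alto commits to Large. Subgame-perfect outcome: (Large, M) with payoffs (11, 16).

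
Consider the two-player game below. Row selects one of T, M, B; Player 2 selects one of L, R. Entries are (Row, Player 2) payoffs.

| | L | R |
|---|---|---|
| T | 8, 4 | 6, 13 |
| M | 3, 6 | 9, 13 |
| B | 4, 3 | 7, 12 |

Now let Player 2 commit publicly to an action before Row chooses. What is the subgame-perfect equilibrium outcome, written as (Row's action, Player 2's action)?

Row best-responds to each possible Player 2 move:
- L: BR = T, leader payoff 4.
- R: BR = M, leader payoff 13.
Maximizing over 4, 13, Player 2 chooses R. Subgame-perfect outcome: (M, R) with payoffs (9, 13).

(M, R)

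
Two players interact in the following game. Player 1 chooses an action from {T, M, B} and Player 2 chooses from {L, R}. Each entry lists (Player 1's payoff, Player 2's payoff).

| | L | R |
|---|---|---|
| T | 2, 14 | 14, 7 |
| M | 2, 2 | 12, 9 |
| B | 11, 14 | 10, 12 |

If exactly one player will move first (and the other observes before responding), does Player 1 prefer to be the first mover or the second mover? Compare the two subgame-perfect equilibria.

If Player 1 leads: Player 2's best replies are T→L, M→R, B→L; Player 1's induced payoffs 2, 12, 11; outcome (M, R), payoffs (12, 9).
If Player 2 leads: Player 1's best replies are L→B, R→T; Player 2's induced payoffs 14, 7; outcome (B, L), payoffs (11, 14).
Player 1 gets 12 moving first and 11 moving second, so Player 1 prefers to move first.

first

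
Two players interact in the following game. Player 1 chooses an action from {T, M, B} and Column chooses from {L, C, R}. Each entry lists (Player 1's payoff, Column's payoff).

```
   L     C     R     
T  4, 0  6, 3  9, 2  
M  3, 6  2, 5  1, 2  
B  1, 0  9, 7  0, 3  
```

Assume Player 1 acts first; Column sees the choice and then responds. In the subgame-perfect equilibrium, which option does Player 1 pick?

B

Solve by backward induction (Player 1 leads).
- T: BR = C, leader payoff 6.
- M: BR = L, leader payoff 3.
- B: BR = C, leader payoff 9.
Maximizing over 6, 3, 9, Player 1 chooses B. Subgame-perfect outcome: (B, C) with payoffs (9, 7).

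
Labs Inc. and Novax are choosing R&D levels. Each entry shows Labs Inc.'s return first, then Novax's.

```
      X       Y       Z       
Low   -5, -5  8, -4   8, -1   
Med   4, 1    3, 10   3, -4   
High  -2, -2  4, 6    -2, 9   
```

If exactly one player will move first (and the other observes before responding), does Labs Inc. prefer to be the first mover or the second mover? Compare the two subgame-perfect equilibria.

If Labs Inc. leads: Novax's best replies are Low→Z, Med→Y, High→Z; Labs Inc.'s induced payoffs 8, 3, -2; outcome (Low, Z), payoffs (8, -1).
If Novax leads: Labs Inc.'s best replies are X→Med, Y→Low, Z→Low; Novax's induced payoffs 1, -4, -1; outcome (Med, X), payoffs (4, 1).
Labs Inc. gets 8 moving first and 4 moving second, so Labs Inc. prefers to move first.

first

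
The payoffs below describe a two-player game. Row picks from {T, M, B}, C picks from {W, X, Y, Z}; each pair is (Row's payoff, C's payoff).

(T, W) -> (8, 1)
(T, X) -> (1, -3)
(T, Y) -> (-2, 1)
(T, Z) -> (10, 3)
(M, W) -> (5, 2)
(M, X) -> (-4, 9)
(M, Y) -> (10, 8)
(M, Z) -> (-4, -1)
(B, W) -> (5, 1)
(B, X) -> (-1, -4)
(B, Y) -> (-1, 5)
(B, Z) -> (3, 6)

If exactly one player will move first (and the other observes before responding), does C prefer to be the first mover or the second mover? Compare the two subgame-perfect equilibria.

first

If Row leads: C's best replies are T→Z, M→X, B→Z; Row's induced payoffs 10, -4, 3; outcome (T, Z), payoffs (10, 3).
If C leads: Row's best replies are W→T, X→T, Y→M, Z→T; C's induced payoffs 1, -3, 8, 3; outcome (M, Y), payoffs (10, 8).
C gets 8 moving first and 3 moving second, so C prefers to move first.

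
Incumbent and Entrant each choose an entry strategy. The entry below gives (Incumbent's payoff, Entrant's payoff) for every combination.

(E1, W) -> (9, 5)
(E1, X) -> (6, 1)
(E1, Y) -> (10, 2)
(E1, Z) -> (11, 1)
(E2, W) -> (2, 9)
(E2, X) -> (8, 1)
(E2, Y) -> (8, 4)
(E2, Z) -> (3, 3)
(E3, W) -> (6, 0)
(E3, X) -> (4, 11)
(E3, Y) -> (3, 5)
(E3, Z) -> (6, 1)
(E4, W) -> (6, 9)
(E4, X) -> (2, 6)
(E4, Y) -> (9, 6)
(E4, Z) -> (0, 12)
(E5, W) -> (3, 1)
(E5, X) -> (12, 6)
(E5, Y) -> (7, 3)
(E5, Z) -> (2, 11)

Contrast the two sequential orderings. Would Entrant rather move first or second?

first

If Incumbent leads: Entrant's best replies are E1→W, E2→W, E3→X, E4→Z, E5→Z; Incumbent's induced payoffs 9, 2, 4, 0, 2; outcome (E1, W), payoffs (9, 5).
If Entrant leads: Incumbent's best replies are W→E1, X→E5, Y→E1, Z→E1; Entrant's induced payoffs 5, 6, 2, 1; outcome (E5, X), payoffs (12, 6).
Entrant gets 6 moving first and 5 moving second, so Entrant prefers to move first.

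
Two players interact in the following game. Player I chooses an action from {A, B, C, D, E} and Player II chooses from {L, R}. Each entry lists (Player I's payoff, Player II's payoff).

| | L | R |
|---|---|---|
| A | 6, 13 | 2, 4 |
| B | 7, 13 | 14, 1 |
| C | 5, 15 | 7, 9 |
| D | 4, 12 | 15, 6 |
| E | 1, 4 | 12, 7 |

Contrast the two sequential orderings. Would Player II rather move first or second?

first

If Player I leads: Player II's best replies are A→L, B→L, C→L, D→L, E→R; Player I's induced payoffs 6, 7, 5, 4, 12; outcome (E, R), payoffs (12, 7).
If Player II leads: Player I's best replies are L→B, R→D; Player II's induced payoffs 13, 6; outcome (B, L), payoffs (7, 13).
Player II gets 13 moving first and 7 moving second, so Player II prefers to move first.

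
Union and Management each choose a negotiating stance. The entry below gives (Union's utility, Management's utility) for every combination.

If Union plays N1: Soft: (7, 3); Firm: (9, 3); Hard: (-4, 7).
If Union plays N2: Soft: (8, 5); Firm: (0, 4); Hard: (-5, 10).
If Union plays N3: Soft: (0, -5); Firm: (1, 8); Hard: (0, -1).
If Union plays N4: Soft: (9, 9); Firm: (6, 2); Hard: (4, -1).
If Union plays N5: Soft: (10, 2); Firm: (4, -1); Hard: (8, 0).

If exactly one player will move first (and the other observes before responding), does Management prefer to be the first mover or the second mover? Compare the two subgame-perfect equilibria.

first

If Union leads: Management's best replies are N1→Hard, N2→Hard, N3→Firm, N4→Soft, N5→Soft; Union's induced payoffs -4, -5, 1, 9, 10; outcome (N5, Soft), payoffs (10, 2).
If Management leads: Union's best replies are Soft→N5, Firm→N1, Hard→N5; Management's induced payoffs 2, 3, 0; outcome (N1, Firm), payoffs (9, 3).
Management gets 3 moving first and 2 moving second, so Management prefers to move first.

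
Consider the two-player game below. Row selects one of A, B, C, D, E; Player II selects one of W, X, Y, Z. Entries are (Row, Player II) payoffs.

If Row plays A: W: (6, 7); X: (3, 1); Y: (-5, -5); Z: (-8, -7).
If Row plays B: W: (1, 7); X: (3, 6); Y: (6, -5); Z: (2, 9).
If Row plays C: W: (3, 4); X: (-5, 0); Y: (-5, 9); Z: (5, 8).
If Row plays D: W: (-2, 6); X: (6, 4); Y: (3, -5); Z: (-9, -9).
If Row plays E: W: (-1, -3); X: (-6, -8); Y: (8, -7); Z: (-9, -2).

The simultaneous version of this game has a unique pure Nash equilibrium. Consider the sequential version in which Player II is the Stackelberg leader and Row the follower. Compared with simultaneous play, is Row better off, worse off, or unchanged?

worse off

Row best-responds to each possible Player II move:
- W: BR = A, leader payoff 7.
- X: BR = D, leader payoff 4.
- Y: BR = E, leader payoff -7.
- Z: BR = C, leader payoff 8.
Among 7, 4, -7, 8, the best is 8 at Z. Subgame-perfect outcome: (C, Z) with payoffs (5, 8).
Now find the simultaneous Nash equilibrium.
Row's best replies: W→A; X→D; Y→E; Z→C.
Player II's best replies: A→W; B→Z; C→Y; D→W; E→Z.
Only (A, W) has each player best-responding; Nash payoffs (6, 7).
Row earns 5 sequentially versus 6 at the Nash outcome: worse off.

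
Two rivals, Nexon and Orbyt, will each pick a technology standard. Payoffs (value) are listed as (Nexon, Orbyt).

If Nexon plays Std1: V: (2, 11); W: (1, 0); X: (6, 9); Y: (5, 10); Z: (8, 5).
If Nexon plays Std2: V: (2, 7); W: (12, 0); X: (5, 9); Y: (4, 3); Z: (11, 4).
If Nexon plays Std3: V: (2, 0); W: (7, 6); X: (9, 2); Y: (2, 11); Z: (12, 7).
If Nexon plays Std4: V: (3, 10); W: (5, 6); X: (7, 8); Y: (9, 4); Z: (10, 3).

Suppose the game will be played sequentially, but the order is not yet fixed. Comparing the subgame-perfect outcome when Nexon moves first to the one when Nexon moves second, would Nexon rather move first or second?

If Nexon leads: Orbyt's best replies are Std1→V, Std2→X, Std3→Y, Std4→V; Nexon's induced payoffs 2, 5, 2, 3; outcome (Std2, X), payoffs (5, 9).
If Orbyt leads: Nexon's best replies are V→Std4, W→Std2, X→Std3, Y→Std4, Z→Std3; Orbyt's induced payoffs 10, 0, 2, 4, 7; outcome (Std4, V), payoffs (3, 10).
Nexon gets 5 moving first and 3 moving second, so Nexon prefers to move first.

first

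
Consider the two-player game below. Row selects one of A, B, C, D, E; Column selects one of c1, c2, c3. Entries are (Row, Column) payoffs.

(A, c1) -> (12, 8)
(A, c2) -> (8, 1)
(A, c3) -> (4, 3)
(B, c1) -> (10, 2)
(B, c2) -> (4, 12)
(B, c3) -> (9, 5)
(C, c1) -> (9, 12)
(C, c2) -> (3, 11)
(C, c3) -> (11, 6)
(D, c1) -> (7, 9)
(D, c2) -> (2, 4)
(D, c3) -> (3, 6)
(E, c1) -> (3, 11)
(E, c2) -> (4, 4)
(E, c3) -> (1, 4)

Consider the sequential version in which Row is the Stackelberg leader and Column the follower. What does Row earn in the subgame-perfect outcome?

12

Backward induction with Row moving first.
- A: BR = c1, leader payoff 12.
- B: BR = c2, leader payoff 4.
- C: BR = c1, leader payoff 9.
- D: BR = c1, leader payoff 7.
- E: BR = c1, leader payoff 3.
Maximizing over 12, 4, 9, 7, 3, Row chooses A. Subgame-perfect outcome: (A, c1) with payoffs (12, 8).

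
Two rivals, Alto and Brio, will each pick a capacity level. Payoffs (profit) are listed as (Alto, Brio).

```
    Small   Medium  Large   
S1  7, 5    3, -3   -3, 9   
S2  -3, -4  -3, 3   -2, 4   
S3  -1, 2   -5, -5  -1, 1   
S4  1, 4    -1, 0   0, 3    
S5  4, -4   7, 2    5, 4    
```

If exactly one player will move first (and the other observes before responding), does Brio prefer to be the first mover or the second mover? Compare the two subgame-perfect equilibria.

first

If Alto leads: Brio's best replies are S1→Large, S2→Large, S3→Small, S4→Small, S5→Large; Alto's induced payoffs -3, -2, -1, 1, 5; outcome (S5, Large), payoffs (5, 4).
If Brio leads: Alto's best replies are Small→S1, Medium→S5, Large→S5; Brio's induced payoffs 5, 2, 4; outcome (S1, Small), payoffs (7, 5).
Brio gets 5 moving first and 4 moving second, so Brio prefers to move first.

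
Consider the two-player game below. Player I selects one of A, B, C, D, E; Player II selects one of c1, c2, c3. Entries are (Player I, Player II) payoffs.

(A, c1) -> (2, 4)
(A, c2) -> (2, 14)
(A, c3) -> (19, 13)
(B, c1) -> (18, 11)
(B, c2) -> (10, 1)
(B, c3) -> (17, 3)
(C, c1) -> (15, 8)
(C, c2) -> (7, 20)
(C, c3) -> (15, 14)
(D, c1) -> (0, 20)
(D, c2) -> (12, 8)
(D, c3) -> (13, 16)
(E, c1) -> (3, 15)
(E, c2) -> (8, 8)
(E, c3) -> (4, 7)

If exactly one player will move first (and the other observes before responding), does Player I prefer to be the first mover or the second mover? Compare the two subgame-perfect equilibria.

If Player I leads: Player II's best replies are A→c2, B→c1, C→c2, D→c1, E→c1; Player I's induced payoffs 2, 18, 7, 0, 3; outcome (B, c1), payoffs (18, 11).
If Player II leads: Player I's best replies are c1→B, c2→D, c3→A; Player II's induced payoffs 11, 8, 13; outcome (A, c3), payoffs (19, 13).
Player I gets 18 moving first and 19 moving second, so Player I prefers to move second.

second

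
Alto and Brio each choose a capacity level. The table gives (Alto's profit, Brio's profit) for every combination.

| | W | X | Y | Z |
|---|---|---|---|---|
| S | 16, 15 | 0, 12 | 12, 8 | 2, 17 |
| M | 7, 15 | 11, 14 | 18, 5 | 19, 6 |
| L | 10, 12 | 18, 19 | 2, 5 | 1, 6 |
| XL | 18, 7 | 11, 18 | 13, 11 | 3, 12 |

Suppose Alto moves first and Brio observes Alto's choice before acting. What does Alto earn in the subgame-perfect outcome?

18

Solve by backward induction (Alto leads).
- S: Brio compares 15, 12, 8, 17 and picks Z; Alto would get 2.
- M: Brio compares 15, 14, 5, 6 and picks W; Alto would get 7.
- L: Brio compares 12, 19, 5, 6 and picks X; Alto would get 18.
- XL: Brio compares 7, 18, 11, 12 and picks X; Alto would get 11.
Maximizing over 2, 7, 18, 11, Alto chooses L. Subgame-perfect outcome: (L, X) with payoffs (18, 19).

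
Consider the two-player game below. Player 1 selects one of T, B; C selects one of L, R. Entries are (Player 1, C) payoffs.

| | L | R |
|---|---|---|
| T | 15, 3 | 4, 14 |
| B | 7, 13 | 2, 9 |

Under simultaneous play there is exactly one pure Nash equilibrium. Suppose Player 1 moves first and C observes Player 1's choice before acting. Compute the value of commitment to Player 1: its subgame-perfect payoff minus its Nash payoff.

C best-responds to each possible Player 1 move:
- T → C plays R (best of 3, 14); Player 1 gets 4.
- B → C plays L (best of 13, 9); Player 1 gets 7.
Among 4, 7, the best is 7 at B. Subgame-perfect outcome: (B, L) with payoffs (7, 13).
Now find the simultaneous Nash equilibrium.
Player 1's best replies: L→T; R→T.
C's best replies: T→R; B→L.
The unique mutual best reply is (T, R), giving (4, 14).
Player 1's commitment gain: 7 − 4 = 3.

3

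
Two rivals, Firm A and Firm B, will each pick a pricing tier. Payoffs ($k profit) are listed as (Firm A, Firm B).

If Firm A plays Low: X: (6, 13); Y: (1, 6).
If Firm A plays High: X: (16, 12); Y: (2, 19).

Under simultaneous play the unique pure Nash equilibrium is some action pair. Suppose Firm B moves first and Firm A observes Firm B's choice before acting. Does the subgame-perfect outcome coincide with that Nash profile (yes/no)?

Work backward from Firm A's decision.
- X: BR = High, leader payoff 12.
- Y: BR = High, leader payoff 19.
Among 12, 19, the best is 19 at Y. Subgame-perfect outcome: (High, Y) with payoffs (2, 19).
For the simultaneous game, intersect best replies.
Firm A's best replies: X→High; Y→High.
Firm B's best replies: Low→X; High→Y.
The unique mutual best reply is (High, Y), giving (2, 19).
Sequential outcome (High, Y) coincides with the Nash profile (High, Y).

yes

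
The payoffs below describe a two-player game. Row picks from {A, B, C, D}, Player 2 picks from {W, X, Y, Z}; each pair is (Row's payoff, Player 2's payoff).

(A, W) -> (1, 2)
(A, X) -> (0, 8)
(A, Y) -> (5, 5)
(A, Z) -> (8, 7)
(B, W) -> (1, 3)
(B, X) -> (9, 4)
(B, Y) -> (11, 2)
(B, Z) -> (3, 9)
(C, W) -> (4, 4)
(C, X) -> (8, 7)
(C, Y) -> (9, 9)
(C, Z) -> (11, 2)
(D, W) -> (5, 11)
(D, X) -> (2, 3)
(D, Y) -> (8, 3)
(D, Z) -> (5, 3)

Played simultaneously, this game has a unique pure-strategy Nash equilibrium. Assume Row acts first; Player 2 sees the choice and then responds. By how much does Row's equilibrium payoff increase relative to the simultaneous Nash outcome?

4

Player 2 best-responds to each possible Row move:
- A: BR = X, leader payoff 0.
- B: BR = Z, leader payoff 3.
- C: BR = Y, leader payoff 9.
- D: BR = W, leader payoff 5.
Among 0, 3, 9, 5, the best is 9 at C. Subgame-perfect outcome: (C, Y) with payoffs (9, 9).
Now find the simultaneous Nash equilibrium.
Row's best replies: W→D; X→B; Y→B; Z→C.
Player 2's best replies: A→X; B→Z; C→Y; D→W.
The unique mutual best reply is (D, W), giving (5, 11).
Row's commitment gain: 9 − 5 = 4.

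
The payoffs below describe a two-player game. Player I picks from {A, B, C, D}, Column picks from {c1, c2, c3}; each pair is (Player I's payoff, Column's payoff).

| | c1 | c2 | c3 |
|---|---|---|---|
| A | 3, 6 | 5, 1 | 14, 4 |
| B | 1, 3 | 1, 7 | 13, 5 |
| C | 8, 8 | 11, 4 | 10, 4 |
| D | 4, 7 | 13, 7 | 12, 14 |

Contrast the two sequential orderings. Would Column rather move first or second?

second

If Player I leads: Column's best replies are A→c1, B→c2, C→c1, D→c3; Player I's induced payoffs 3, 1, 8, 12; outcome (D, c3), payoffs (12, 14).
If Column leads: Player I's best replies are c1→C, c2→D, c3→A; Column's induced payoffs 8, 7, 4; outcome (C, c1), payoffs (8, 8).
Column gets 8 moving first and 14 moving second, so Column prefers to move second.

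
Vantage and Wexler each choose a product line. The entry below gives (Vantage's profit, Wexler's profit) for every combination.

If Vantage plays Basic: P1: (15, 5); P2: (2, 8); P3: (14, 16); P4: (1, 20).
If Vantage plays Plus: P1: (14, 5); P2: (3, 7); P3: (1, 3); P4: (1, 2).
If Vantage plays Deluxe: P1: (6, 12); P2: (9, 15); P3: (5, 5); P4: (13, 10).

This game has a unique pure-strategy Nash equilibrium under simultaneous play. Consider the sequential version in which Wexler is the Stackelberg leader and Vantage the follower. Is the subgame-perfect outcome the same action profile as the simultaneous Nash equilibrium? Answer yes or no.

no

Solve by backward induction (Wexler leads).
- P1 → Vantage plays Basic (best of 15, 14, 6); Wexler gets 5.
- P2 → Vantage plays Deluxe (best of 2, 3, 9); Wexler gets 15.
- P3 → Vantage plays Basic (best of 14, 1, 5); Wexler gets 16.
- P4 → Vantage plays Deluxe (best of 1, 1, 13); Wexler gets 10.
Maximizing over 5, 15, 16, 10, Wexler chooses P3. Subgame-perfect outcome: (Basic, P3) with payoffs (14, 16).
Now find the simultaneous Nash equilibrium.
Vantage's best replies: P1→Basic; P2→Deluxe; P3→Basic; P4→Deluxe.
Wexler's best replies: Basic→P4; Plus→P2; Deluxe→P2.
Only (Deluxe, P2) has each player best-responding; Nash payoffs (9, 15).
Sequential outcome (Basic, P3) differs from the Nash profile (Deluxe, P2).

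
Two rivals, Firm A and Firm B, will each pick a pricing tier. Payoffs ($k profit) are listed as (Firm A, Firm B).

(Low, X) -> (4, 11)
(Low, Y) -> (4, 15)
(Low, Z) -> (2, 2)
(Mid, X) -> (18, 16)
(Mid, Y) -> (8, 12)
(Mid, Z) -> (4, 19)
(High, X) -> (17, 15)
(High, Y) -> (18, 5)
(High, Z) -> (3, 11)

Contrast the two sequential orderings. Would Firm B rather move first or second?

If Firm A leads: Firm B's best replies are Low→Y, Mid→Z, High→X; Firm A's induced payoffs 4, 4, 17; outcome (High, X), payoffs (17, 15).
If Firm B leads: Firm A's best replies are X→Mid, Y→High, Z→Mid; Firm B's induced payoffs 16, 5, 19; outcome (Mid, Z), payoffs (4, 19).
Firm B gets 19 moving first and 15 moving second, so Firm B prefers to move first.

first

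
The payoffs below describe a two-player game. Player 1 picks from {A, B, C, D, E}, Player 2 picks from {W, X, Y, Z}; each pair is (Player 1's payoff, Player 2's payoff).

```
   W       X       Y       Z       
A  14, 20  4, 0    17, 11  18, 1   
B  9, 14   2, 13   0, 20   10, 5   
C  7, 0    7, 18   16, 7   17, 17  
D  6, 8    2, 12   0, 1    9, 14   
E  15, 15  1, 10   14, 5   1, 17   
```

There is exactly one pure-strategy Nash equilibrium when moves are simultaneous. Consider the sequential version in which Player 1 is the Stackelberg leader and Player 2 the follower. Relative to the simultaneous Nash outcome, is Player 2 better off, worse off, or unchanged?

better off

Player 2 best-responds to each possible Player 1 move:
- A: Player 2 compares 20, 0, 11, 1 and picks W; Player 1 would get 14.
- B: Player 2 compares 14, 13, 20, 5 and picks Y; Player 1 would get 0.
- C: Player 2 compares 0, 18, 7, 17 and picks X; Player 1 would get 7.
- D: Player 2 compares 8, 12, 1, 14 and picks Z; Player 1 would get 9.
- E: Player 2 compares 15, 10, 5, 17 and picks Z; Player 1 would get 1.
Among 14, 0, 7, 9, 1, the best is 14 at A. Subgame-perfect outcome: (A, W) with payoffs (14, 20).
Now find the simultaneous Nash equilibrium.
Player 1's best replies: W→E; X→C; Y→A; Z→A.
Player 2's best replies: A→W; B→Y; C→X; D→Z; E→Z.
The unique mutual best reply is (C, X), giving (7, 18).
Player 2 earns 20 sequentially versus 18 at the Nash outcome: better off.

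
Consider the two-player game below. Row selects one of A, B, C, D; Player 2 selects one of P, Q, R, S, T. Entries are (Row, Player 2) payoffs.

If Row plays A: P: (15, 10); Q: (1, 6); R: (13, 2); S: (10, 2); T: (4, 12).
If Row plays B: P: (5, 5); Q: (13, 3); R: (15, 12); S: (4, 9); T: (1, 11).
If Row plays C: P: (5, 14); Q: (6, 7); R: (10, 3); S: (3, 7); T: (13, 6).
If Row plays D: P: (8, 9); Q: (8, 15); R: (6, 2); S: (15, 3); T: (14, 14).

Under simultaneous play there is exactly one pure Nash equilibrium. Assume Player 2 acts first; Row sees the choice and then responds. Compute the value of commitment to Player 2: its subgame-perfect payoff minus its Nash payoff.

Backward induction with Player 2 moving first.
- P → Row plays A (best of 15, 5, 5, 8); Player 2 gets 10.
- Q → Row plays B (best of 1, 13, 6, 8); Player 2 gets 3.
- R → Row plays B (best of 13, 15, 10, 6); Player 2 gets 12.
- S → Row plays D (best of 10, 4, 3, 15); Player 2 gets 3.
- T → Row plays D (best of 4, 1, 13, 14); Player 2 gets 14.
Maximizing over 10, 3, 12, 3, 14, Player 2 chooses T. Subgame-perfect outcome: (D, T) with payoffs (14, 14).
For the simultaneous game, intersect best replies.
Row's best replies: P→A; Q→B; R→B; S→D; T→D.
Player 2's best replies: A→T; B→R; C→P; D→Q.
Only (B, R) has each player best-responding; Nash payoffs (15, 12).
Player 2's commitment gain: 14 − 12 = 2.

2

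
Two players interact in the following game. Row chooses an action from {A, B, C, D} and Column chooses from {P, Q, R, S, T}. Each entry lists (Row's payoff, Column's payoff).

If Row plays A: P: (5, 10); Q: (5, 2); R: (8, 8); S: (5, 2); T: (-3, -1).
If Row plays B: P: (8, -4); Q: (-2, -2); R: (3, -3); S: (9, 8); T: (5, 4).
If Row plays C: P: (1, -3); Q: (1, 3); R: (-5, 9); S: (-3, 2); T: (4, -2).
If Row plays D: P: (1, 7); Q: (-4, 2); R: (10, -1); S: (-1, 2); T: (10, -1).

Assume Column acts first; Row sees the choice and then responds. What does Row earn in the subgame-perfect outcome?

9

Backward induction with Column moving first.
- P → Row plays B (best of 5, 8, 1, 1); Column gets -4.
- Q → Row plays A (best of 5, -2, 1, -4); Column gets 2.
- R → Row plays D (best of 8, 3, -5, 10); Column gets -1.
- S → Row plays B (best of 5, 9, -3, -1); Column gets 8.
- T → Row plays D (best of -3, 5, 4, 10); Column gets -1.
Among -4, 2, -1, 8, -1, the best is 8 at S. Subgame-perfect outcome: (B, S) with payoffs (9, 8).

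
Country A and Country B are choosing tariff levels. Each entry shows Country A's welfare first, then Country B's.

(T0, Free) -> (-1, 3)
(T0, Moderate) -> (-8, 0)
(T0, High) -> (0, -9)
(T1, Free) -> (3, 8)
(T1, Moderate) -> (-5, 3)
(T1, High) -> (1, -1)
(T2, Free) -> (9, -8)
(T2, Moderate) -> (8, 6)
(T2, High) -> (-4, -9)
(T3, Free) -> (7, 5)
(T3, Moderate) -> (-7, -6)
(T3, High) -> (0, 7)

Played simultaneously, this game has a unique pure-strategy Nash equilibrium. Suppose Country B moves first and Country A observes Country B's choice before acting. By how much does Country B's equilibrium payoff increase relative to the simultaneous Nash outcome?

0

Country A best-responds to each possible Country B move:
- Free: BR = T2, leader payoff -8.
- Moderate: BR = T2, leader payoff 6.
- High: BR = T1, leader payoff -1.
Country B's induced payoffs are -8, 6, -1, so Country B commits to Moderate. Subgame-perfect outcome: (T2, Moderate) with payoffs (8, 6).
For the simultaneous game, intersect best replies.
Country A's best replies: Free→T2; Moderate→T2; High→T1.
Country B's best replies: T0→Free; T1→Free; T2→Moderate; T3→High.
The unique mutual best reply is (T2, Moderate), giving (8, 6).
Country B's commitment gain: 6 − 6 = 0.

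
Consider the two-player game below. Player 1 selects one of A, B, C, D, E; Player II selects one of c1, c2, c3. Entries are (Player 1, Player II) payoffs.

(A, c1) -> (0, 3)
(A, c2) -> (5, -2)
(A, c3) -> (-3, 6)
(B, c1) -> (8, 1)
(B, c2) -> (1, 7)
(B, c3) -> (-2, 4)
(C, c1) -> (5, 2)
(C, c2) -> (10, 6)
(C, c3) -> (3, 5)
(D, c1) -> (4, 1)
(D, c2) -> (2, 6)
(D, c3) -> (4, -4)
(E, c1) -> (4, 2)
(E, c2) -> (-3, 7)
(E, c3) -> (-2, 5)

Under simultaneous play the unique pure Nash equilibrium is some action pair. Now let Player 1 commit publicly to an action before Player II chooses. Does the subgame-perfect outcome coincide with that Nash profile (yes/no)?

yes

Backward induction with Player 1 moving first.
- A: Player II compares 3, -2, 6 and picks c3; Player 1 would get -3.
- B: Player II compares 1, 7, 4 and picks c2; Player 1 would get 1.
- C: Player II compares 2, 6, 5 and picks c2; Player 1 would get 10.
- D: Player II compares 1, 6, -4 and picks c2; Player 1 would get 2.
- E: Player II compares 2, 7, 5 and picks c2; Player 1 would get -3.
Among -3, 1, 10, 2, -3, the best is 10 at C. Subgame-perfect outcome: (C, c2) with payoffs (10, 6).
Now find the simultaneous Nash equilibrium.
Player 1's best replies: c1→B; c2→C; c3→D.
Player II's best replies: A→c3; B→c2; C→c2; D→c2; E→c2.
The unique mutual best reply is (C, c2), giving (10, 6).
Sequential outcome (C, c2) coincides with the Nash profile (C, c2).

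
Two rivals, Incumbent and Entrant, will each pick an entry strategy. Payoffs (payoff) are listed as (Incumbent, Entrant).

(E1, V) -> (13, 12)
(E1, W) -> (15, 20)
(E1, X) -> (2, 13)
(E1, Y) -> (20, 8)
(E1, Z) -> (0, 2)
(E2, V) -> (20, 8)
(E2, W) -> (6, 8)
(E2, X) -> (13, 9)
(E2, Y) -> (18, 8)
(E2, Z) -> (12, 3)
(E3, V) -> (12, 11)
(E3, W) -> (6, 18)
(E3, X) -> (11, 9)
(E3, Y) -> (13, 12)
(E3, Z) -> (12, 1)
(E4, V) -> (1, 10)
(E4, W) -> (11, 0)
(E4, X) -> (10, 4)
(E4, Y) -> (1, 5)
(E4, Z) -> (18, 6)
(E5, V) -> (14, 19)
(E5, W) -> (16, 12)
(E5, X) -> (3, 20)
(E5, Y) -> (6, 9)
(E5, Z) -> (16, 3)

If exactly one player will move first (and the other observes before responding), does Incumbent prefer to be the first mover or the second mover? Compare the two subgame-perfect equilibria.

second

If Incumbent leads: Entrant's best replies are E1→W, E2→X, E3→W, E4→V, E5→X; Incumbent's induced payoffs 15, 13, 6, 1, 3; outcome (E1, W), payoffs (15, 20).
If Entrant leads: Incumbent's best replies are V→E2, W→E5, X→E2, Y→E1, Z→E4; Entrant's induced payoffs 8, 12, 9, 8, 6; outcome (E5, W), payoffs (16, 12).
Incumbent gets 15 moving first and 16 moving second, so Incumbent prefers to move second.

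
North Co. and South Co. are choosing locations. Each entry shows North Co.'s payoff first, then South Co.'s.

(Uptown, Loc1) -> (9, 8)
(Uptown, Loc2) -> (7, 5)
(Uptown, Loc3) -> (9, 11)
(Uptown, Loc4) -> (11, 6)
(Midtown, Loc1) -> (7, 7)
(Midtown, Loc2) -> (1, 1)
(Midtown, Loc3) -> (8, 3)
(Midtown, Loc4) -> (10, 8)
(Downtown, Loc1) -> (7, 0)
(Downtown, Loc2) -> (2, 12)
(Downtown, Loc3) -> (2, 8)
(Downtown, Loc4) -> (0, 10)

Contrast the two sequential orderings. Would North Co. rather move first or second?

If North Co. leads: South Co.'s best replies are Uptown→Loc3, Midtown→Loc4, Downtown→Loc2; North Co.'s induced payoffs 9, 10, 2; outcome (Midtown, Loc4), payoffs (10, 8).
If South Co. leads: North Co.'s best replies are Loc1→Uptown, Loc2→Uptown, Loc3→Uptown, Loc4→Uptown; South Co.'s induced payoffs 8, 5, 11, 6; outcome (Uptown, Loc3), payoffs (9, 11).
North Co. gets 10 moving first and 9 moving second, so North Co. prefers to move first.

first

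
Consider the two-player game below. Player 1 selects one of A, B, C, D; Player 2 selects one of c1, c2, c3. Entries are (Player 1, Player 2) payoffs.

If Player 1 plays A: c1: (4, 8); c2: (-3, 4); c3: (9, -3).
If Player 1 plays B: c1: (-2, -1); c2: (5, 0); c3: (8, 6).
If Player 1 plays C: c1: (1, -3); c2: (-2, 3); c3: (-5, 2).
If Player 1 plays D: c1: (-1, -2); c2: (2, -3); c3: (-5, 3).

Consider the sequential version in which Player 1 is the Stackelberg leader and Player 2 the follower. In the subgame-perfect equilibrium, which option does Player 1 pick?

B

Work backward from Player 2's decision.
- A: BR = c1, leader payoff 4.
- B: BR = c3, leader payoff 8.
- C: BR = c2, leader payoff -2.
- D: BR = c3, leader payoff -5.
Among 4, 8, -2, -5, the best is 8 at B. Subgame-perfect outcome: (B, c3) with payoffs (8, 6).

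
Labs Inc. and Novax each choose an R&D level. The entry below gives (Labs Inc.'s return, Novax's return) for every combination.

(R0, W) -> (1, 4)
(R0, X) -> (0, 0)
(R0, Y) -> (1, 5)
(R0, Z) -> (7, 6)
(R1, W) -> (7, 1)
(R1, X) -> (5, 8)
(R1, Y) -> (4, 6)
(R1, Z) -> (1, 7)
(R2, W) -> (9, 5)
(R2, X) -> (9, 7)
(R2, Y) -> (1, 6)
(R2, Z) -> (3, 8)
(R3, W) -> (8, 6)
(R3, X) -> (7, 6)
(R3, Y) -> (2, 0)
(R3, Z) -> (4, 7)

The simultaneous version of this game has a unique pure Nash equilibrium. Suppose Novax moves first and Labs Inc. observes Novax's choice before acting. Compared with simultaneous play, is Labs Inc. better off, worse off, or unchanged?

Solve by backward induction (Novax leads).
- W → Labs Inc. plays R2 (best of 1, 7, 9, 8); Novax gets 5.
- X → Labs Inc. plays R2 (best of 0, 5, 9, 7); Novax gets 7.
- Y → Labs Inc. plays R1 (best of 1, 4, 1, 2); Novax gets 6.
- Z → Labs Inc. plays R0 (best of 7, 1, 3, 4); Novax gets 6.
Among 5, 7, 6, 6, the best is 7 at X. Subgame-perfect outcome: (R2, X) with payoffs (9, 7).
For the simultaneous game, intersect best replies.
Labs Inc.'s best replies: W→R2; X→R2; Y→R1; Z→R0.
Novax's best replies: R0→Z; R1→X; R2→Z; R3→Z.
Only (R0, Z) has each player best-responding; Nash payoffs (7, 6).
Labs Inc. earns 9 sequentially versus 7 at the Nash outcome: better off.

better off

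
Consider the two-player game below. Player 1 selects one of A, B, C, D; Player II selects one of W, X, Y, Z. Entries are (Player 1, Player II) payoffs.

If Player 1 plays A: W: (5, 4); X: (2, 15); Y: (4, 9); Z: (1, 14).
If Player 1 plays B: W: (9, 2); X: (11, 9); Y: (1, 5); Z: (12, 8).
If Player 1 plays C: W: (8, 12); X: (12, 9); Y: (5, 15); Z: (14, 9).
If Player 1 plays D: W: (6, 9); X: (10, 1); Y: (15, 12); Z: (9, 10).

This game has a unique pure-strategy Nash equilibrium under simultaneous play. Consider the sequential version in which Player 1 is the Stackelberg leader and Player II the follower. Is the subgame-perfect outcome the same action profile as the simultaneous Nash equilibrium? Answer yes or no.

yes

Backward induction with Player 1 moving first.
- A → Player II plays X (best of 4, 15, 9, 14); Player 1 gets 2.
- B → Player II plays X (best of 2, 9, 5, 8); Player 1 gets 11.
- C → Player II plays Y (best of 12, 9, 15, 9); Player 1 gets 5.
- D → Player II plays Y (best of 9, 1, 12, 10); Player 1 gets 15.
Maximizing over 2, 11, 5, 15, Player 1 chooses D. Subgame-perfect outcome: (D, Y) with payoffs (15, 12).
Now find the simultaneous Nash equilibrium.
Player 1's best replies: W→B; X→C; Y→D; Z→C.
Player II's best replies: A→X; B→X; C→Y; D→Y.
Only (D, Y) has each player best-responding; Nash payoffs (15, 12).
Sequential outcome (D, Y) coincides with the Nash profile (D, Y).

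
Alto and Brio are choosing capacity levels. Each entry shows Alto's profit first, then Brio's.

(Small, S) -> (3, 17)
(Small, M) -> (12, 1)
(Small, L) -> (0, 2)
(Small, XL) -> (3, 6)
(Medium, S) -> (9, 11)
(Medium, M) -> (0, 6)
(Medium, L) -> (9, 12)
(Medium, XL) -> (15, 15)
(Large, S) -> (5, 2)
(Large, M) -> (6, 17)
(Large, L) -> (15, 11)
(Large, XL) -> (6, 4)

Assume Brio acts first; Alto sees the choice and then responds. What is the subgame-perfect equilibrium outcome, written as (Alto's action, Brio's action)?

(Medium, XL)

Solve by backward induction (Brio leads).
- S: Alto compares 3, 9, 5 and picks Medium; Brio would get 11.
- M: Alto compares 12, 0, 6 and picks Small; Brio would get 1.
- L: Alto compares 0, 9, 15 and picks Large; Brio would get 11.
- XL: Alto compares 3, 15, 6 and picks Medium; Brio would get 15.
Among 11, 1, 11, 15, the best is 15 at XL. Subgame-perfect outcome: (Medium, XL) with payoffs (15, 15).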